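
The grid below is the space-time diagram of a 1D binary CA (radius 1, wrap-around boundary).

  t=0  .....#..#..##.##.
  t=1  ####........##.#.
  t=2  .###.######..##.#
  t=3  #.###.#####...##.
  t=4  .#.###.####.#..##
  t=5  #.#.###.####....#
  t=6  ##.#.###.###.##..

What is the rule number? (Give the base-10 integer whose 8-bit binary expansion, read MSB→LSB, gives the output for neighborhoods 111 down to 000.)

  nb ###: next=#  (t=1,i=1, bit7=1)
  nb ##.: next=#  (t=0,i=12, bit6=1)
  nb #.#: next=#  (t=0,i=13, bit5=1)
  nb #..: next=.  (t=0,i=6, bit4=0)
  nb .##: next=.  (t=0,i=11, bit3=0)
  nb .#.: next=.  (t=0,i=5, bit2=0)
  nb ..#: next=.  (t=0,i=4, bit1=0)
  nb ...: next=#  (t=0,i=0, bit0=1)
  bits 11100001 = 225

225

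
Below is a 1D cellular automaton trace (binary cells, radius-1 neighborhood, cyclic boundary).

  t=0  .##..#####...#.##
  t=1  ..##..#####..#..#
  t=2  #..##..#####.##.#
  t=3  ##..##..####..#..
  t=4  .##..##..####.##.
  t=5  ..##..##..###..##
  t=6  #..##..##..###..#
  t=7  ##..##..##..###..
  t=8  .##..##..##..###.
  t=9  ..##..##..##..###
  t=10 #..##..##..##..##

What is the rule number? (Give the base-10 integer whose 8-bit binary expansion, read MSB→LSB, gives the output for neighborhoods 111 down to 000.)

212

  ### -> #   bit 7 = 1  t=0,i=6
  ##. -> #   bit 6 = 1  t=0,i=2
  #.# -> .   bit 5 = 0  t=0,i=0
  #.. -> #   bit 4 = 1  t=0,i=3
  .## -> .   bit 3 = 0  t=0,i=1
  .#. -> #   bit 2 = 1  t=0,i=13
  ..# -> .   bit 1 = 0  t=0,i=4
  ... -> .   bit 0 = 0  t=0,i=11
  bits 11010100 = 212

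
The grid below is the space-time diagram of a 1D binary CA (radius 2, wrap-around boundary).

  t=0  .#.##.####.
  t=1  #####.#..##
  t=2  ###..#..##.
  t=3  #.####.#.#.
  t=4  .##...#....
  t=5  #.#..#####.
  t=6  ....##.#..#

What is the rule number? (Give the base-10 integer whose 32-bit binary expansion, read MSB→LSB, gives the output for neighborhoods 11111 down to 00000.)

2530032061

  [31] ##### => #  t=1,i=0
  [30] ####. => .  t=0,i=8
  [29] ###.# => .  t=1,i=4
  [28] ###.. => #  t=0,i=9
  [27] ##.## => .  t=0,i=5
  [26] ##.#. => #  t=1,i=5
  [25] ##..# => #  t=0,i=10
  [24] ##... => .  t=4,i=3
  [23] #.### => #  t=0,i=6
  [22] #.##. => #  t=0,i=3
  [21] #.#.# => .  t=3,i=0
  [20] #.#.. => .  t=1,i=6
  [19] #..## => #  t=1,i=8
  [18] #..#. => #  t=0,i=0
  [17] #...# => .  t=4,i=4
  [16] #.... => #  t=4,i=8
  [15] .#### => .  t=0,i=7
  [14] .###. => .  t=2,i=1
  [13] .##.# => #  t=0,i=4
  [12] .##.. => #  t=4,i=2
  [11] .#.## => #  t=0,i=2
  [10] .#.#. => .  t=3,i=8
  [9] .#..# => .  t=1,i=7
  [8] .#... => #  t=4,i=7
  [7] ..### => #  t=1,i=9
  [6] ..##. => .  t=2,i=8
  [5] ..#.# => #  t=0,i=1
  [4] ..#.. => #  t=2,i=5
  [3] ...## => #  t=4,i=0
  [2] ...#. => #  t=4,i=5
  [1] ....# => .  t=4,i=10
  [0] ..... => #  t=4,i=9
  bits 10010110110011010011100110111101 = 2530032061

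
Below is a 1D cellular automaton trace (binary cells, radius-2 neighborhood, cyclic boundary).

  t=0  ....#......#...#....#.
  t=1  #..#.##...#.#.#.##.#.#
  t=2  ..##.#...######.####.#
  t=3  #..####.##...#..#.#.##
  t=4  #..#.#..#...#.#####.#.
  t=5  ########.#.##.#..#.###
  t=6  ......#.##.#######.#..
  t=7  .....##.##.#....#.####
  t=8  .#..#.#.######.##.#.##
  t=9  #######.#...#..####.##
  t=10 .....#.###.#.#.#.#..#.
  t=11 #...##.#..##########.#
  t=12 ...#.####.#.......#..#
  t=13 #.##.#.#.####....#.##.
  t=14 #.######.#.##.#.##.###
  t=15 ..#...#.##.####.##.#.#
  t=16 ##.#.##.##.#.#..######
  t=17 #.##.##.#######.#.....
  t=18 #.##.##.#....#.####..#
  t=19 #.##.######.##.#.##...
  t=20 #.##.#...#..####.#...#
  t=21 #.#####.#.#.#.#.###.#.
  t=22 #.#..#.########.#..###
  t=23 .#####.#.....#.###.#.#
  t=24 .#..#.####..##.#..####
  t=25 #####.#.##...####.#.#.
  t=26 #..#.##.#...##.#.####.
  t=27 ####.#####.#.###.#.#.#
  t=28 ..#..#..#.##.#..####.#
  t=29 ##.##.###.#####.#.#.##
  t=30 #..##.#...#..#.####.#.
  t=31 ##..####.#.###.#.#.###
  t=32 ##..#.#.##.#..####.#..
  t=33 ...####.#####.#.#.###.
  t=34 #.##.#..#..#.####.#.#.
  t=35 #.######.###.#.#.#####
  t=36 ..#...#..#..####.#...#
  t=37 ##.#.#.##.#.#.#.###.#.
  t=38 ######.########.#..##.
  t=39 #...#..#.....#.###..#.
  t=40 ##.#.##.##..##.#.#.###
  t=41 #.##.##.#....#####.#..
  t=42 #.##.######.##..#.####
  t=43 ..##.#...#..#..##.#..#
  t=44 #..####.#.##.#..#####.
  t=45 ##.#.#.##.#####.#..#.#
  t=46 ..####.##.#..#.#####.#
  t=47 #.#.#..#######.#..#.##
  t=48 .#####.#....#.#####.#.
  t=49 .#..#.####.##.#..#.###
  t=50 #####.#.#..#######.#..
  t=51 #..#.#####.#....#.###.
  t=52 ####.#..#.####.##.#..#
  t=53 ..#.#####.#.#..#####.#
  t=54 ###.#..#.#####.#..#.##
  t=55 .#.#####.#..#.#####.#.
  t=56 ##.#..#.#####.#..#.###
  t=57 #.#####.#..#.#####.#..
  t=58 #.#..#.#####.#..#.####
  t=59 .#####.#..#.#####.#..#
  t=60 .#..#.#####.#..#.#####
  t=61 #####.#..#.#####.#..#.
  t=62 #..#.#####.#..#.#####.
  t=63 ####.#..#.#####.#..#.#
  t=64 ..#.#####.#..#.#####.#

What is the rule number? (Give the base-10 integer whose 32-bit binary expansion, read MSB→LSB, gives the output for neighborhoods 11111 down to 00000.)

  [31] ##### => .  t=2,i=11
  [30] ####. => #  t=2,i=13
  [29] ###.# => .  t=2,i=14
  [28] ###.. => #  t=3,i=0
  [27] ##.## => .  t=2,i=15
  [26] ##.#. => #  t=1,i=18
  [25] ##..# => .  t=1,i=1
  [24] ##... => .  t=1,i=7
  [23] #.### => #  t=2,i=16
  [22] #.##. => #  t=1,i=5
  [21] #.#.# => #  t=1,i=12
  [20] #.#.. => #  t=2,i=5
  [19] #..## => .  t=2,i=1
  [18] #..#. => #  t=1,i=2
  [17] #...# => .  t=0,i=13
  [16] #.... => #  t=0,i=0
  [15] .#### => .  t=2,i=10
  [14] .###. => .  t=3,i=21
  [13] .##.# => #  t=1,i=17
  [12] .##.. => .  t=1,i=0
  [11] .#.## => .  t=1,i=4
  [10] .#.#. => #  t=1,i=11
  [9] .#..# => #  t=2,i=0
  [8] .#... => #  t=0,i=5
  [7] ..### => #  t=2,i=9
  [6] ..##. => .  t=2,i=2
  [5] ..#.# => #  t=1,i=3
  [4] ..#.. => .  t=0,i=4
  [3] ...## => #  t=2,i=8
  [2] ...#. => #  t=0,i=3
  [1] ....# => .  t=0,i=2
  [0] ..... => .  t=0,i=1
  bits 01010100111101010010011110101100 = 1425352620

1425352620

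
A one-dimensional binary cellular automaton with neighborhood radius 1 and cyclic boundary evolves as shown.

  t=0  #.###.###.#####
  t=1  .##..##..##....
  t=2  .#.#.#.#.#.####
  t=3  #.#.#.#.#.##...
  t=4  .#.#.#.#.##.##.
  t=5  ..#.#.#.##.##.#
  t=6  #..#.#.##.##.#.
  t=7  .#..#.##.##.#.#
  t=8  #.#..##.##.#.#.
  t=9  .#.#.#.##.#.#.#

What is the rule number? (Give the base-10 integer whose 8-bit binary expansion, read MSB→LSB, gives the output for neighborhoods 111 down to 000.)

57

  ### -> .   bit 7 = 0  t=0,i=3
  ##. -> .   bit 6 = 0  t=0,i=0
  #.# -> #   bit 5 = 1  t=0,i=1
  #.. -> #   bit 4 = 1  t=1,i=3
  .## -> #   bit 3 = 1  t=0,i=2
  .#. -> .   bit 2 = 0  t=2,i=1
  ..# -> .   bit 1 = 0  t=1,i=0
  ... -> #   bit 0 = 1  t=1,i=12
  bits 00111001 = 57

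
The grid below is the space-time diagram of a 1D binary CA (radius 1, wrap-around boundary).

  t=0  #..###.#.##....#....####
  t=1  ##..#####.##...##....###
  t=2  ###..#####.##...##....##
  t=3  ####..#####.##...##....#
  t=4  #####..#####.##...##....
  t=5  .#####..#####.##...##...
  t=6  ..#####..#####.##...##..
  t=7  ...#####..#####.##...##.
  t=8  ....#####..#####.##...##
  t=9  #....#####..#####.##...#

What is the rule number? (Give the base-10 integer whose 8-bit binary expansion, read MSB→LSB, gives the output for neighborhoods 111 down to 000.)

244

  [7] ### => #  t=0,i=4
  [6] ##. => #  t=0,i=0
  [5] #.# => #  t=0,i=6
  [4] #.. => #  t=0,i=1
  [3] .## => .  t=0,i=3
  [2] .#. => #  t=0,i=7
  [1] ..# => .  t=0,i=2
  [0] ... => .  t=0,i=12
  bits 11110100 = 244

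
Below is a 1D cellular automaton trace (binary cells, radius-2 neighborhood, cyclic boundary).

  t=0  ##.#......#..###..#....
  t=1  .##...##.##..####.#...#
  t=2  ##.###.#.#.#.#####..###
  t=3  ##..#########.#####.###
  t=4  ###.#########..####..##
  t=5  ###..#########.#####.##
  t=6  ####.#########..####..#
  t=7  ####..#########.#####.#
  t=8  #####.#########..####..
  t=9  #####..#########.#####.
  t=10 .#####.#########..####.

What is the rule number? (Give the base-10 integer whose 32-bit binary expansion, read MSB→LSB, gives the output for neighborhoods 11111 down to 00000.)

4150455485

  [31] ##### => #  t=2,i=15
  [30] ####. => #  t=1,i=15
  [29] ###.# => #  t=1,i=16
  [28] ###.. => #  t=0,i=15
  [27] ##.## => .  t=1,i=8
  [26] ##.#. => #  t=0,i=2
  [25] ##..# => #  t=0,i=16
  [24] ##... => #  t=1,i=3
  [23] #.### => .  t=2,i=3
  [22] #.##. => #  t=1,i=1
  [21] #.#.# => #  t=2,i=7
  [20] #.#.. => .  t=0,i=3
  [19] #..## => .  t=0,i=12
  [18] #..#. => .  t=0,i=17
  [17] #...# => #  t=1,i=4
  [16] #.... => .  t=0,i=5
  [15] .#### => #  t=1,i=14
  [14] .###. => #  t=0,i=14
  [13] .##.# => #  t=0,i=1
  [12] .##.. => .  t=1,i=2
  [11] .#.## => #  t=1,i=0
  [10] .#.#. => #  t=2,i=8
  [9] .#..# => .  t=0,i=11
  [8] .#... => .  t=0,i=4
  [7] ..### => #  t=0,i=13
  [6] ..##. => .  t=0,i=0
  [5] ..#.# => #  t=1,i=22
  [4] ..#.. => #  t=0,i=10
  [3] ...## => #  t=0,i=22
  [2] ...#. => #  t=0,i=9
  [1] ....# => .  t=0,i=8
  [0] ..... => #  t=0,i=6
  bits 11110111011000101110110010111101 = 4150455485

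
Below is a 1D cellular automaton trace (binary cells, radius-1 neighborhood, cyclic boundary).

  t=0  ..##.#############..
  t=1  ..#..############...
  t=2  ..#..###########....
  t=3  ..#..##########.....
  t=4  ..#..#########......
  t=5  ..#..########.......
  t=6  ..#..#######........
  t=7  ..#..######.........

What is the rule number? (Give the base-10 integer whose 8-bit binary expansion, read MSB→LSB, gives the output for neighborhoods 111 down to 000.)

140

  ### -> #   bit 7 = 1  t=0,i=6
  ##. -> .   bit 6 = 0  t=0,i=3
  #.# -> .   bit 5 = 0  t=0,i=4
  #.. -> .   bit 4 = 0  t=0,i=18
  .## -> #   bit 3 = 1  t=0,i=2
  .#. -> #   bit 2 = 1  t=1,i=2
  ..# -> .   bit 1 = 0  t=0,i=1
  ... -> .   bit 0 = 0  t=0,i=0
  bits 10001100 = 140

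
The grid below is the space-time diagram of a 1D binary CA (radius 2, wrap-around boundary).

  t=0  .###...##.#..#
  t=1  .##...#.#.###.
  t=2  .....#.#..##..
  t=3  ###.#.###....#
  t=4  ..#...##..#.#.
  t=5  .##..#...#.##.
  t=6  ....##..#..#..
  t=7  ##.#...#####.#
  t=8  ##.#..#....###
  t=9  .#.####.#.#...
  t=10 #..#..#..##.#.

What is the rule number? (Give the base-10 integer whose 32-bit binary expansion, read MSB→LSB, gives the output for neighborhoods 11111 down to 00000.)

  ##### -> .   bit 31 = 0  t=7,i=9
  ####. -> .   bit 30 = 0  t=3,i=1
  ###.# -> #   bit 29 = 1  t=3,i=2
  ###.. -> .   bit 28 = 0  t=0,i=3
  ##.## -> #   bit 27 = 1  t=7,i=12
  ##.#. -> .   bit 26 = 0  t=0,i=9
  ##..# -> .   bit 25 = 0  t=1,i=13
  ##... -> .   bit 24 = 0  t=0,i=4
  #.### -> #   bit 23 = 1  t=0,i=1
  #.##. -> #   bit 22 = 1  t=5,i=11
  #.#.# -> .   bit 21 = 0  t=1,i=8
  #.#.. -> #   bit 20 = 1  t=0,i=10
  #..## -> .   bit 19 = 0  t=1,i=0
  #..#. -> #   bit 18 = 1  t=0,i=12
  #...# -> .   bit 17 = 0  t=0,i=5
  #.... -> #   bit 16 = 1  t=2,i=13
  .#### -> .   bit 15 = 0  t=3,i=0
  .###. -> #   bit 14 = 1  t=0,i=2
  .##.# -> #   bit 13 = 1  t=0,i=8
  .##.. -> .   bit 12 = 0  t=1,i=2
  .#.## -> .   bit 11 = 0  t=0,i=0
  .#.#. -> #   bit 10 = 1  t=1,i=7
  .#..# -> #   bit 9 = 1  t=0,i=11
  .#... -> .   bit 8 = 0  t=4,i=3
  ..### -> .   bit 7 = 0  t=3,i=13
  ..##. -> .   bit 6 = 0  t=0,i=7
  ..#.# -> .   bit 5 = 0  t=0,i=13
  ..#.. -> #   bit 4 = 1  t=4,i=2
  ...## -> #   bit 3 = 1  t=0,i=6
  ...#. -> #   bit 2 = 1  t=1,i=5
  ....# -> .   bit 1 = 0  t=2,i=3
  ..... -> #   bit 0 = 1  t=2,i=0
  bits 00101000110101010110011000011101 = 685073949

685073949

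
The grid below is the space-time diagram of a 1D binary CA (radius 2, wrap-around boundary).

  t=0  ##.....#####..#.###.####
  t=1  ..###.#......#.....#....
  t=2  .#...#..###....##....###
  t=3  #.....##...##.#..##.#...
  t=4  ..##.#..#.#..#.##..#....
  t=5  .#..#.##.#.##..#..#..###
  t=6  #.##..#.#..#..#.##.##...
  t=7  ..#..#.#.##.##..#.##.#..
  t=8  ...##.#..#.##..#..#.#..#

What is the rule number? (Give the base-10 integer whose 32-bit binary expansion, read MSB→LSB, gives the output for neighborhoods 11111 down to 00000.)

  #####|.  b31=0 t=0,i=9
  ####.|.  b30=0 t=0,i=0
  ###.#|.  b29=0 t=0,i=18
  ###..|.  b28=0 t=0,i=1
  ##.##|#  b27=1 t=0,i=19
  ##.#.|#  b26=1 t=1,i=5
  ##..#|.  b25=0 t=0,i=12
  ##...|#  b24=1 t=0,i=2
  #.###|.  b23=0 t=0,i=16
  #.##.|#  b22=1 t=4,i=15
  #.#.#|.  b21=0 t=5,i=9
  #.#..|.  b20=0 t=1,i=6
  #..##|#  b19=1 t=2,i=7
  #..#.|#  b18=1 t=0,i=13
  #...#|.  b17=0 t=2,i=3
  #....|#  b16=1 t=0,i=3
  .####|.  b15=0 t=0,i=8
  .###.|.  b14=0 t=0,i=17
  .##.#|.  b13=0 t=3,i=12
  .##..|.  b12=0 t=2,i=16
  .#.##|.  b11=0 t=0,i=15
  .#.#.|#  b10=1 t=4,i=9
  .#..#|#  b9=1 t=2,i=6
  .#...|.  b8=0 t=1,i=7
  ..###|.  b7=0 t=0,i=7
  ..##.|.  b6=0 t=2,i=15
  ..#.#|.  b5=0 t=0,i=14
  ..#..|.  b4=0 t=1,i=13
  ...##|#  b3=1 t=0,i=6
  ...#.|.  b2=0 t=1,i=12
  ....#|.  b1=0 t=0,i=5
  .....|#  b0=1 t=0,i=4
  bits 00001101010011010000011000001001 = 223151625

223151625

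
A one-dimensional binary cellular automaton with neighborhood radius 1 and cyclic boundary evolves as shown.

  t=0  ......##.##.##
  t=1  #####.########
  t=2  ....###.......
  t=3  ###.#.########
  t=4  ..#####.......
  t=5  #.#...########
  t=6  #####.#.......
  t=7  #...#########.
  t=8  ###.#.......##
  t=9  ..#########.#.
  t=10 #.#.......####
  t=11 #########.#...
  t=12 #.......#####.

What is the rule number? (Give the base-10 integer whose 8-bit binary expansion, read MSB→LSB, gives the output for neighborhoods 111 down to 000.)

  nb ###: next=.  (t=1,i=0, bit7=0)
  nb ##.: next=#  (t=0,i=7, bit6=1)
  nb #.#: next=#  (t=0,i=8, bit5=1)
  nb #..: next=#  (t=0,i=0, bit4=1)
  nb .##: next=#  (t=0,i=6, bit3=1)
  nb .#.: next=#  (t=3,i=4, bit2=1)
  nb ..#: next=.  (t=0,i=5, bit1=0)
  nb ...: next=#  (t=0,i=1, bit0=1)
  bits 01111101 = 125

125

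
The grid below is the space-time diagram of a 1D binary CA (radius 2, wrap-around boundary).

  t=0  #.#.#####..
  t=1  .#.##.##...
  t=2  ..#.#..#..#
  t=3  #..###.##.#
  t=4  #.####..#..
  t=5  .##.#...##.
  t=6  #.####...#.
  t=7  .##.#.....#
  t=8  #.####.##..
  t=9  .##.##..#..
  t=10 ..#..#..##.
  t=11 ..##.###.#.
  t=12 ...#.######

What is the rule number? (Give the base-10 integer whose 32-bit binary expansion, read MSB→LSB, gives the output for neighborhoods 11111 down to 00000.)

3835199379

  #####|#  b31=1 t=0,i=6
  ####.|#  b30=1 t=0,i=7
  ###.#|#  b29=1 t=3,i=5
  ###..|.  b28=0 t=0,i=8
  ##.##|.  b27=0 t=1,i=5
  ##.#.|#  b26=1 t=5,i=3
  ##..#|.  b25=0 t=0,i=9
  ##...|.  b24=0 t=1,i=8
  #.###|#  b23=1 t=0,i=4
  #.##.|.  b22=0 t=1,i=3
  #.#.#|.  b21=0 t=0,i=2
  #.#..|#  b20=1 t=2,i=4
  #..##|#  b19=1 t=3,i=2
  #..#.|.  b18=0 t=0,i=10
  #...#|.  b17=0 t=5,i=6
  #....|.  b16=0 t=1,i=9
  .####|.  b15=0 t=0,i=5
  .###.|#  b14=1 t=3,i=4
  .##.#|#  b13=1 t=1,i=4
  .##..|#  b12=1 t=1,i=7
  .#.##|#  b11=1 t=0,i=3
  .#.#.|#  b10=1 t=0,i=1
  .#..#|#  b9=1 t=2,i=0
  .#...|#  b8=1 t=5,i=5
  ..###|#  b7=1 t=3,i=3
  ..##.|.  b6=0 t=5,i=1
  ..#.#|.  b5=0 t=0,i=0
  ..#..|#  b4=1 t=2,i=7
  ...##|.  b3=0 t=5,i=7
  ...#.|.  b2=0 t=1,i=0
  ....#|#  b1=1 t=1,i=10
  .....|#  b0=1 t=7,i=7
  bits 11100100100110000111111110010011 = 3835199379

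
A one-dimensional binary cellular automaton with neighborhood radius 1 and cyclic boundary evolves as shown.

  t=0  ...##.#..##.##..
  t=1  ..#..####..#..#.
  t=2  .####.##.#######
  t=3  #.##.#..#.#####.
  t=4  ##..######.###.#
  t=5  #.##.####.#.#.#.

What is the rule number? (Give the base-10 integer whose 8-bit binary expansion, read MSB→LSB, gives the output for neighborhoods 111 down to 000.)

  [7] ### => #  t=1,i=6
  [6] ##. => .  t=0,i=4
  [5] #.# => #  t=0,i=5
  [4] #.. => #  t=0,i=7
  [3] .## => .  t=0,i=3
  [2] .#. => #  t=0,i=6
  [1] ..# => #  t=0,i=2
  [0] ... => .  t=0,i=0
  bits 10110110 = 182

182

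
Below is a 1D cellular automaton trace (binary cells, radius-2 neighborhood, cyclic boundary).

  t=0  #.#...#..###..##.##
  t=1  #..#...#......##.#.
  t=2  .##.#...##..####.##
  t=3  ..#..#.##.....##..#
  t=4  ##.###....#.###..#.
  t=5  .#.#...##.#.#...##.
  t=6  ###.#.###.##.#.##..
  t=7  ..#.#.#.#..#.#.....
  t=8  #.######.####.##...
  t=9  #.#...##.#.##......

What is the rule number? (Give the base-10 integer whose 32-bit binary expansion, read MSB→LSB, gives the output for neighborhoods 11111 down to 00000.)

1621436266

  nb #####: next=.  (t=8,i=4, bit31=0)
  nb ####.: next=#  (t=2,i=14, bit30=1)
  nb ###.#: next=#  (t=0,i=0, bit29=1)
  nb ###..: next=.  (t=0,i=11, bit28=0)
  nb ##.##: next=.  (t=0,i=16, bit27=0)
  nb ##.#.: next=.  (t=0,i=1, bit26=0)
  nb ##..#: next=.  (t=0,i=12, bit25=0)
  nb ##...: next=.  (t=3,i=9, bit24=0)
  nb #.###: next=#  (t=0,i=17, bit23=1)
  nb #.##.: next=.  (t=2,i=1, bit22=0)
  nb #.#.#: next=#  (t=1,i=17, bit21=1)
  nb #.#..: next=.  (t=0,i=2, bit20=0)
  nb #..##: next=.  (t=0,i=8, bit19=0)
  nb #..#.: next=#  (t=1,i=2, bit18=1)
  nb #...#: next=.  (t=0,i=4, bit17=0)
  nb #....: next=#  (t=1,i=9, bit16=1)
  nb .####: next=.  (t=2,i=13, bit15=0)
  nb .###.: next=.  (t=0,i=10, bit14=0)
  nb .##.#: next=#  (t=0,i=15, bit13=1)
  nb .##..: next=.  (t=2,i=9, bit12=0)
  nb .#.##: next=.  (t=3,i=6, bit11=0)
  nb .#.#.: next=#  (t=1,i=18, bit10=1)
  nb .#..#: next=#  (t=0,i=7, bit9=1)
  nb .#...: next=#  (t=0,i=3, bit8=1)
  nb ..###: next=.  (t=0,i=9, bit7=0)
  nb ..##.: next=#  (t=0,i=14, bit6=1)
  nb ..#.#: next=#  (t=3,i=5, bit5=1)
  nb ..#..: next=.  (t=0,i=6, bit4=0)
  nb ...##: next=#  (t=1,i=13, bit3=1)
  nb ...#.: next=.  (t=0,i=5, bit2=0)
  nb ....#: next=#  (t=1,i=12, bit1=1)
  nb .....: next=.  (t=1,i=10, bit0=0)
  bits 01100000101001010010011101101010 = 1621436266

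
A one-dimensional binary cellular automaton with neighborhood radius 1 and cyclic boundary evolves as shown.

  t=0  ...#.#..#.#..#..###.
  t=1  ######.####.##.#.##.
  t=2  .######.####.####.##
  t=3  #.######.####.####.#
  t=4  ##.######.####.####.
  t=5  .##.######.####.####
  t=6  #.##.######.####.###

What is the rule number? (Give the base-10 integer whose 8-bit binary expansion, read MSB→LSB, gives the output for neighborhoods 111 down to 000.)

  ###|#  b7=1 t=0,i=17
  ##.|#  b6=1 t=0,i=18
  #.#|#  b5=1 t=0,i=4
  #..|.  b4=0 t=0,i=6
  .##|.  b3=0 t=0,i=16
  .#.|#  b2=1 t=0,i=3
  ..#|#  b1=1 t=0,i=2
  ...|#  b0=1 t=0,i=0
  bits 11100111 = 231

231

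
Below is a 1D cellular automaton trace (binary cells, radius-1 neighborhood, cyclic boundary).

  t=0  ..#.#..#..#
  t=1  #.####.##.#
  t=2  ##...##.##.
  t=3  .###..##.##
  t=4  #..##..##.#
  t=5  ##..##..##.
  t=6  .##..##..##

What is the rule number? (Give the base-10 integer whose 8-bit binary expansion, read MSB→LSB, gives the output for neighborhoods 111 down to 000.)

  ### -> .   bit 7 = 0  t=1,i=3
  ##. -> #   bit 6 = 1  t=1,i=0
  #.# -> #   bit 5 = 1  t=0,i=3
  #.. -> #   bit 4 = 1  t=0,i=0
  .## -> .   bit 3 = 0  t=1,i=2
  .#. -> #   bit 2 = 1  t=0,i=2
  ..# -> .   bit 1 = 0  t=0,i=1
  ... -> #   bit 0 = 1  t=2,i=3
  bits 01110101 = 117

117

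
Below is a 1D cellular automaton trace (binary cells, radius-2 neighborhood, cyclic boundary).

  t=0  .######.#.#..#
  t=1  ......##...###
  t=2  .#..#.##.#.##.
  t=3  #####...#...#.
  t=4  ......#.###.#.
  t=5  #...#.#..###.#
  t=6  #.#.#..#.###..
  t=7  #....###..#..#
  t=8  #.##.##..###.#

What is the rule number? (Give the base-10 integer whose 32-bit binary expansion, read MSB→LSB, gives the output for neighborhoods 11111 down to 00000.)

  ##### -> .   bit 31 = 0  t=0,i=3
  ####. -> .   bit 30 = 0  t=0,i=5
  ###.# -> #   bit 29 = 1  t=0,i=6
  ###.. -> .   bit 28 = 0  t=1,i=13
  ##.## -> .   bit 27 = 0  t=5,i=12
  ##.#. -> #   bit 26 = 1  t=0,i=7
  ##..# -> .   bit 25 = 0  t=2,i=13
  ##... -> .   bit 24 = 0  t=1,i=0
  #.### -> .   bit 23 = 0  t=0,i=1
  #.##. -> .   bit 22 = 0  t=2,i=6
  #.#.# -> .   bit 21 = 0  t=0,i=8
  #.#.. -> .   bit 20 = 0  t=0,i=10
  #..## -> .   bit 19 = 0  t=5,i=8
  #..#. -> #   bit 18 = 1  t=0,i=12
  #...# -> #   bit 17 = 1  t=1,i=9
  #.... -> #   bit 16 = 1  t=1,i=1
  .#### -> .   bit 15 = 0  t=0,i=2
  .###. -> #   bit 14 = 1  t=1,i=12
  .##.# -> .   bit 13 = 0  t=2,i=7
  .##.. -> #   bit 12 = 1  t=1,i=7
  .#.## -> .   bit 11 = 0  t=0,i=0
  .#.#. -> .   bit 10 = 0  t=0,i=9
  .#..# -> #   bit 9 = 1  t=0,i=11
  .#... -> #   bit 8 = 1  t=3,i=9
  ..### -> #   bit 7 = 1  t=1,i=11
  ..##. -> #   bit 6 = 1  t=1,i=6
  ..#.# -> #   bit 5 = 1  t=0,i=13
  ..#.. -> #   bit 4 = 1  t=2,i=1
  ...## -> .   bit 3 = 0  t=1,i=5
  ...#. -> .   bit 2 = 0  t=3,i=7
  ....# -> #   bit 1 = 1  t=1,i=4
  ..... -> .   bit 0 = 0  t=1,i=2
  bits 00100100000001110101001111110010 = 604460018

604460018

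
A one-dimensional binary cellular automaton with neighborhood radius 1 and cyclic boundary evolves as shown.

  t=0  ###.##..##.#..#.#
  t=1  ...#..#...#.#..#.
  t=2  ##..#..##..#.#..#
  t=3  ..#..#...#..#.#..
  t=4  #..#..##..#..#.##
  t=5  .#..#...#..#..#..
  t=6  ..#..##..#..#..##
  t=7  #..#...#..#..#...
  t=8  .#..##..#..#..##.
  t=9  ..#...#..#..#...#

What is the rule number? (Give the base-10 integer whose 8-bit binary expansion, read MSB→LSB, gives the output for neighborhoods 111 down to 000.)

  [7] ### => .  t=0,i=0
  [6] ##. => .  t=0,i=2
  [5] #.# => #  t=0,i=3
  [4] #.. => #  t=0,i=6
  [3] .## => .  t=0,i=4
  [2] .#. => .  t=0,i=11
  [1] ..# => .  t=0,i=7
  [0] ... => #  t=1,i=0
  bits 00110001 = 49

49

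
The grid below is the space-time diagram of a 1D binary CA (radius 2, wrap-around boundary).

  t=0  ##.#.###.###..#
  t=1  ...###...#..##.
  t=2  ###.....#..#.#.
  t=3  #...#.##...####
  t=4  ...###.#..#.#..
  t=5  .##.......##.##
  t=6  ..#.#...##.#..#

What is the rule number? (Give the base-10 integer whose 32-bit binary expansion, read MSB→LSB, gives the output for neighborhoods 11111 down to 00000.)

  ##### -> .   bit 31 = 0  t=3,i=13
  ####. -> .   bit 30 = 0  t=3,i=14
  ###.# -> .   bit 29 = 0  t=0,i=1
  ###.. -> .   bit 28 = 0  t=0,i=11
  ##.## -> .   bit 27 = 0  t=0,i=8
  ##.#. -> .   bit 26 = 0  t=0,i=2
  ##..# -> #   bit 25 = 1  t=0,i=12
  ##... -> .   bit 24 = 0  t=1,i=6
  #.### -> #   bit 23 = 1  t=0,i=5
  #.##. -> .   bit 22 = 0  t=3,i=6
  #.#.# -> #   bit 21 = 1  t=0,i=3
  #.#.. -> .   bit 20 = 0  t=4,i=7
  #..## -> #   bit 19 = 1  t=0,i=13
  #..#. -> .   bit 18 = 0  t=2,i=10
  #...# -> .   bit 17 = 0  t=1,i=7
  #.... -> #   bit 16 = 1  t=1,i=0
  .#### -> #   bit 15 = 1  t=3,i=12
  .###. -> .   bit 14 = 0  t=0,i=0
  .##.# -> #   bit 13 = 1  t=5,i=11
  .##.. -> #   bit 12 = 1  t=1,i=13
  .#.## -> #   bit 11 = 1  t=0,i=4
  .#.#. -> #   bit 10 = 1  t=2,i=12
  .#..# -> .   bit 9 = 0  t=1,i=10
  .#... -> #   bit 8 = 1  t=4,i=13
  ..### -> .   bit 7 = 0  t=0,i=14
  ..##. -> .   bit 6 = 0  t=1,i=12
  ..#.# -> #   bit 5 = 1  t=2,i=11
  ..#.. -> .   bit 4 = 0  t=1,i=9
  ...## -> #   bit 3 = 1  t=1,i=2
  ...#. -> #   bit 2 = 1  t=1,i=8
  ....# -> #   bit 1 = 1  t=1,i=1
  ..... -> .   bit 0 = 0  t=2,i=5
  bits 00000010101010011011110100101110 = 44678446

44678446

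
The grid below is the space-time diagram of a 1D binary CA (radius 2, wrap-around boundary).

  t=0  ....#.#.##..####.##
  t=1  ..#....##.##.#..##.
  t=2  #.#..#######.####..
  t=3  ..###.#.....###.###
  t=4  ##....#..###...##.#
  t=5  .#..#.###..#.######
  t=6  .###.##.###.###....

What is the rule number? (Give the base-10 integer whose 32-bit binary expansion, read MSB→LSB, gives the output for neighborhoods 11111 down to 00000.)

  [31] ##### => .  t=2,i=7
  [30] ####. => .  t=0,i=14
  [29] ###.# => .  t=0,i=15
  [28] ###.. => #  t=2,i=16
  [27] ##.## => #  t=0,i=16
  [26] ##.#. => .  t=1,i=12
  [25] ##..# => #  t=0,i=10
  [24] ##... => .  t=0,i=0
  [23] #.### => #  t=2,i=13
  [22] #.##. => #  t=0,i=8
  [21] #.#.# => .  t=0,i=6
  [20] #.#.. => #  t=1,i=13
  [19] #..## => #  t=0,i=11
  [18] #..#. => #  t=2,i=18
  [17] #...# => #  t=1,i=0
  [16] #.... => .  t=0,i=1
  [15] .#### => #  t=0,i=13
  [14] .###. => .  t=3,i=3
  [13] .##.# => #  t=1,i=8
  [12] .##.. => .  t=0,i=9
  [11] .#.## => #  t=0,i=7
  [10] .#.#. => .  t=0,i=5
  [9] .#..# => #  t=1,i=14
  [8] .#... => .  t=1,i=3
  [7] ..### => .  t=0,i=12
  [6] ..##. => #  t=1,i=7
  [5] ..#.# => .  t=0,i=4
  [4] ..#.. => #  t=1,i=2
  [3] ...## => #  t=1,i=6
  [2] ...#. => .  t=0,i=3
  [1] ....# => #  t=0,i=2
  [0] ..... => #  t=3,i=9
  bits 00011010110111101010101001011011 = 450800219

450800219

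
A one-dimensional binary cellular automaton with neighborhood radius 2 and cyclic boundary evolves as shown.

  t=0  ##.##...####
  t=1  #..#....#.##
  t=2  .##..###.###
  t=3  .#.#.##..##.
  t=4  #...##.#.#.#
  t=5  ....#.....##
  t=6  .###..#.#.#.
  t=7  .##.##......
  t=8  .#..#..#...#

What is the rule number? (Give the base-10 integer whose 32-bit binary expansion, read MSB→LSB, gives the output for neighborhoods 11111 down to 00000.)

  [31] ##### => #  t=0,i=10
  [30] ####. => #  t=0,i=0
  [29] ###.# => .  t=0,i=1
  [28] ###.. => .  t=1,i=0
  [27] ##.## => .  t=0,i=2
  [26] ##.#. => .  t=4,i=6
  [25] ##..# => #  t=1,i=1
  [24] ##... => .  t=0,i=5
  [23] #.### => #  t=1,i=10
  [22] #.##. => #  t=0,i=3
  [21] #.#.# => .  t=3,i=3
  [20] #.#.. => .  t=6,i=10
  [19] #..## => .  t=2,i=4
  [18] #..#. => #  t=1,i=2
  [17] #...# => .  t=0,i=6
  [16] #.... => #  t=1,i=5
  [15] .#### => .  t=0,i=9
  [14] .###. => #  t=1,i=11
  [13] .##.# => .  t=4,i=5
  [12] .##.. => .  t=0,i=4
  [11] .#.## => #  t=1,i=9
  [10] .#.#. => .  t=3,i=2
  [9] .#..# => .  t=6,i=11
  [8] .#... => .  t=1,i=4
  [7] ..### => #  t=0,i=8
  [6] ..##. => #  t=3,i=9
  [5] ..#.# => .  t=1,i=8
  [4] ..#.. => .  t=1,i=3
  [3] ...## => .  t=0,i=7
  [2] ...#. => #  t=1,i=7
  [1] ....# => #  t=1,i=6
  [0] ..... => .  t=5,i=7
  bits 11000010110001010100100011000110 = 3267709126

3267709126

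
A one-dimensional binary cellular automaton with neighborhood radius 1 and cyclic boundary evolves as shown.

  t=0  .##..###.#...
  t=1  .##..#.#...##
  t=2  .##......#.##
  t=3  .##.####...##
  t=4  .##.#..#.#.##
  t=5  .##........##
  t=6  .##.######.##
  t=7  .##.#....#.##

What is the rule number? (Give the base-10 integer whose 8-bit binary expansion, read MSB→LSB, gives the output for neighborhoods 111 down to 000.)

73

  [7] ### => .  t=0,i=6
  [6] ##. => #  t=0,i=2
  [5] #.# => .  t=0,i=8
  [4] #.. => .  t=0,i=3
  [3] .## => #  t=0,i=1
  [2] .#. => .  t=0,i=9
  [1] ..# => .  t=0,i=0
  [0] ... => #  t=0,i=11
  bits 01001001 = 73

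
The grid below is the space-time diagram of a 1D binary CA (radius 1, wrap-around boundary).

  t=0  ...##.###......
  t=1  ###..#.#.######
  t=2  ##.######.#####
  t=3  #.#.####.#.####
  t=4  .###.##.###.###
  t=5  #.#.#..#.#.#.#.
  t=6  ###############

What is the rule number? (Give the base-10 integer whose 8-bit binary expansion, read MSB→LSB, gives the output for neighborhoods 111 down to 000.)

  ###|#  b7=1 t=0,i=7
  ##.|.  b6=0 t=0,i=4
  #.#|#  b5=1 t=0,i=5
  #..|#  b4=1 t=0,i=9
  .##|.  b3=0 t=0,i=3
  .#.|#  b2=1 t=1,i=5
  ..#|#  b1=1 t=0,i=2
  ...|#  b0=1 t=0,i=0
  bits 10110111 = 183

183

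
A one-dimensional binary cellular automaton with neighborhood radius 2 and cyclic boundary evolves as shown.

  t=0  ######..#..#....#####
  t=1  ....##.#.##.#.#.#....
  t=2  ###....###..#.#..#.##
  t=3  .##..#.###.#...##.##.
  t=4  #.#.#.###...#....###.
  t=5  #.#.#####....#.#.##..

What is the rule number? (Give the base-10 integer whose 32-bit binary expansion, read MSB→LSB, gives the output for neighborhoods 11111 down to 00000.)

  ##### -> .   bit 31 = 0  t=0,i=0
  ####. -> #   bit 30 = 1  t=0,i=4
  ###.# -> .   bit 29 = 0  t=3,i=9
  ###.. -> #   bit 28 = 1  t=0,i=5
  ##.## -> #   bit 27 = 1  t=3,i=17
  ##.#. -> .   bit 26 = 0  t=1,i=6
  ##..# -> .   bit 25 = 0  t=0,i=6
  ##... -> .   bit 24 = 0  t=2,i=3
  #.### -> #   bit 23 = 1  t=2,i=19
  #.##. -> #   bit 22 = 1  t=1,i=9
  #.#.# -> #   bit 21 = 1  t=1,i=7
  #.#.. -> .   bit 20 = 0  t=1,i=16
  #..## -> #   bit 19 = 1  t=3,i=0
  #..#. -> #   bit 18 = 1  t=0,i=7
  #...# -> .   bit 17 = 0  t=3,i=13
  #.... -> .   bit 16 = 0  t=0,i=13
  .#### -> .   bit 15 = 0  t=0,i=17
  .###. -> #   bit 14 = 1  t=2,i=8
  .##.# -> .   bit 13 = 0  t=1,i=5
  .##.. -> #   bit 12 = 1  t=3,i=2
  .#.## -> #   bit 11 = 1  t=1,i=8
  .#.#. -> .   bit 10 = 0  t=1,i=13
  .#..# -> #   bit 9 = 1  t=0,i=9
  .#... -> #   bit 8 = 1  t=0,i=12
  ..### -> #   bit 7 = 1  t=0,i=16
  ..##. -> .   bit 6 = 0  t=1,i=4
  ..#.# -> .   bit 5 = 0  t=2,i=12
  ..#.. -> .   bit 4 = 0  t=0,i=8
  ...## -> .   bit 3 = 0  t=0,i=15
  ...#. -> .   bit 2 = 0  t=4,i=11
  ....# -> #   bit 1 = 1  t=0,i=14
  ..... -> #   bit 0 = 1  t=1,i=0
  bits 01011000111011000101101110000011 = 1491884931

1491884931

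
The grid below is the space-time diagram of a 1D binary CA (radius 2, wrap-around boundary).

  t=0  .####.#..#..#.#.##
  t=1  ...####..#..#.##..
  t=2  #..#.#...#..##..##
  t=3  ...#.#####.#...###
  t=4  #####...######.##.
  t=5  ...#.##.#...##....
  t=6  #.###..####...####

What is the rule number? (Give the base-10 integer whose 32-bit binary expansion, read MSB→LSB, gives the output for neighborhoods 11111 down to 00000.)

1698384309

  nb #####: next=.  (t=3,i=7, bit31=0)
  nb ####.: next=#  (t=0,i=3, bit30=1)
  nb ###.#: next=#  (t=0,i=4, bit29=1)
  nb ###..: next=.  (t=1,i=6, bit28=0)
  nb ##.##: next=.  (t=0,i=0, bit27=0)
  nb ##.#.: next=#  (t=0,i=5, bit26=1)
  nb ##..#: next=.  (t=1,i=7, bit25=0)
  nb ##...: next=#  (t=1,i=16, bit24=1)
  nb #.###: next=.  (t=0,i=1, bit23=0)
  nb #.##.: next=.  (t=0,i=16, bit22=0)
  nb #.#.#: next=#  (t=0,i=14, bit21=1)
  nb #.#..: next=#  (t=0,i=6, bit20=1)
  nb #..##: next=#  (t=2,i=11, bit19=1)
  nb #..#.: next=.  (t=0,i=8, bit18=0)
  nb #...#: next=#  (t=2,i=7, bit17=1)
  nb #....: next=#  (t=1,i=17, bit16=1)
  nb .####: next=.  (t=0,i=2, bit15=0)
  nb .###.: next=#  (t=2,i=17, bit14=1)
  nb .##.#: next=.  (t=0,i=17, bit13=0)
  nb .##..: next=.  (t=1,i=15, bit12=0)
  nb .#.##: next=#  (t=0,i=15, bit11=1)
  nb .#.#.: next=.  (t=0,i=13, bit10=0)
  nb .#..#: next=.  (t=0,i=7, bit9=0)
  nb .#...: next=#  (t=2,i=6, bit8=1)
  nb ..###: next=#  (t=1,i=3, bit7=1)
  nb ..##.: next=.  (t=2,i=12, bit6=0)
  nb ..#.#: next=#  (t=0,i=12, bit5=1)
  nb ..#..: next=#  (t=0,i=9, bit4=1)
  nb ...##: next=.  (t=1,i=2, bit3=0)
  nb ...#.: next=#  (t=2,i=8, bit2=1)
  nb ....#: next=.  (t=1,i=1, bit1=0)
  nb .....: next=#  (t=1,i=0, bit0=1)
  bits 01100101001110110100100110110101 = 1698384309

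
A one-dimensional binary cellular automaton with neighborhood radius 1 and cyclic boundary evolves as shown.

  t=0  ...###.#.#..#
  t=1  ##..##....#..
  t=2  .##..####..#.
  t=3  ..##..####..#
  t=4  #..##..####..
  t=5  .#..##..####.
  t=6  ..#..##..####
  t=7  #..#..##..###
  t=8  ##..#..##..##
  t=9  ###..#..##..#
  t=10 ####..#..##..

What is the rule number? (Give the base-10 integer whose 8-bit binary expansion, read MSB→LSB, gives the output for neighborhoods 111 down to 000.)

  [7] ### => #  t=0,i=4
  [6] ##. => #  t=0,i=5
  [5] #.# => .  t=0,i=6
  [4] #.. => #  t=0,i=0
  [3] .## => .  t=0,i=3
  [2] .#. => .  t=0,i=7
  [1] ..# => .  t=0,i=2
  [0] ... => #  t=0,i=1
  bits 11010001 = 209

209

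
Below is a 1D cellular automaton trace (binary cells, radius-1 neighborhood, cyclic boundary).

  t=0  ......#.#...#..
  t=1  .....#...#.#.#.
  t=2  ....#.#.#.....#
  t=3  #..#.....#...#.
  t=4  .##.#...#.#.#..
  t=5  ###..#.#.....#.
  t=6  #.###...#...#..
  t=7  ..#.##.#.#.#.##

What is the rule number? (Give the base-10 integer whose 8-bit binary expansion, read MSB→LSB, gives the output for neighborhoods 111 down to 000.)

  ###|.  b7=0 t=5,i=1
  ##.|#  b6=1 t=4,i=2
  #.#|.  b5=0 t=0,i=7
  #..|#  b4=1 t=0,i=9
  .##|#  b3=1 t=4,i=1
  .#.|.  b2=0 t=0,i=6
  ..#|#  b1=1 t=0,i=5
  ...|.  b0=0 t=0,i=0
  bits 01011010 = 90

90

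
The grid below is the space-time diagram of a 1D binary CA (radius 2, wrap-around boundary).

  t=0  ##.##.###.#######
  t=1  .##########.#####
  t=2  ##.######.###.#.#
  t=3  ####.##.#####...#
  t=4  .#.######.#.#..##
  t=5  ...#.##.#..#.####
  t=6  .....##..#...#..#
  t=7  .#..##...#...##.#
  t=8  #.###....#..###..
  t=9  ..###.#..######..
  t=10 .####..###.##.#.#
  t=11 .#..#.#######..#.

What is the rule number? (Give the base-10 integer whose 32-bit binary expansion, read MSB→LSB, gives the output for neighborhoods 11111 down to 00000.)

3100206808

  #####|#  b31=1 t=0,i=12
  ####.|.  b30=0 t=0,i=0
  ###.#|#  b29=1 t=0,i=1
  ###..|#  b28=1 t=3,i=12
  ##.##|#  b27=1 t=0,i=2
  ##.#.|.  b26=0 t=2,i=13
  ##..#|.  b25=0 t=6,i=7
  ##...|.  b24=0 t=3,i=13
  #.###|#  b23=1 t=0,i=6
  #.##.|#  b22=1 t=0,i=3
  #.#.#|.  b21=0 t=2,i=14
  #.#..|.  b20=0 t=4,i=12
  #..##|#  b19=1 t=4,i=14
  #..#.|.  b18=0 t=5,i=10
  #...#|.  b17=0 t=3,i=14
  #....|#  b16=1 t=6,i=1
  .####|.  b15=0 t=0,i=11
  .###.|#  b14=1 t=0,i=7
  .##.#|#  b13=1 t=0,i=4
  .##..|.  b12=0 t=6,i=6
  .#.##|.  b11=0 t=2,i=15
  .#.#.|#  b10=1 t=4,i=11
  .#..#|#  b9=1 t=4,i=13
  .#...|.  b8=0 t=6,i=0
  ..###|#  b7=1 t=3,i=16
  ..##.|#  b6=1 t=4,i=15
  ..#.#|.  b5=0 t=5,i=3
  ..#..|#  b4=1 t=6,i=9
  ...##|#  b3=1 t=3,i=15
  ...#.|.  b2=0 t=5,i=2
  ....#|.  b1=0 t=6,i=3
  .....|.  b0=0 t=6,i=2
  bits 10111000110010010110011011011000 = 3100206808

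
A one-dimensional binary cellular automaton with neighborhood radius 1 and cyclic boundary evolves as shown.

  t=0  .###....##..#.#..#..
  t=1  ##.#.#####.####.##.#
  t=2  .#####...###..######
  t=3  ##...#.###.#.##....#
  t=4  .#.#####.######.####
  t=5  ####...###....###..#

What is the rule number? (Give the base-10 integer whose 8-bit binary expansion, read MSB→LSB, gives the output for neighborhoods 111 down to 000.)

  ###|.  b7=0 t=0,i=2
  ##.|#  b6=1 t=0,i=3
  #.#|#  b5=1 t=0,i=13
  #..|.  b4=0 t=0,i=4
  .##|#  b3=1 t=0,i=1
  .#.|#  b2=1 t=0,i=12
  ..#|#  b1=1 t=0,i=0
  ...|#  b0=1 t=0,i=5
  bits 01101111 = 111

111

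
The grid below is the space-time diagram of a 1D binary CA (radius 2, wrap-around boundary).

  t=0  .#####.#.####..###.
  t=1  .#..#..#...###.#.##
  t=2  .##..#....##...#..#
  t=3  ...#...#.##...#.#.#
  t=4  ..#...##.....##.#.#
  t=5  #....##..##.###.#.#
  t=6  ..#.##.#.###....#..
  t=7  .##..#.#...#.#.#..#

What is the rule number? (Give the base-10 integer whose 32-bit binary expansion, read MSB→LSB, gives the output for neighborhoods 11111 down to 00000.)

1513169645

  ##### -> .   bit 31 = 0  t=0,i=3
  ####. -> #   bit 30 = 1  t=0,i=4
  ###.# -> .   bit 29 = 0  t=0,i=5
  ###.. -> #   bit 28 = 1  t=0,i=12
  ##.## -> #   bit 27 = 1  t=5,i=11
  ##.#. -> .   bit 26 = 0  t=0,i=6
  ##..# -> #   bit 25 = 1  t=0,i=13
  ##... -> .   bit 24 = 0  t=2,i=12
  #.### -> .   bit 23 = 0  t=0,i=9
  #.##. -> .   bit 22 = 0  t=1,i=17
  #.#.# -> #   bit 21 = 1  t=0,i=7
  #.#.. -> #   bit 20 = 1  t=1,i=1
  #..## -> .   bit 19 = 0  t=0,i=0
  #..#. -> .   bit 18 = 0  t=1,i=3
  #...# -> .   bit 17 = 0  t=1,i=9
  #.... -> #   bit 16 = 1  t=2,i=7
  .#### -> .   bit 15 = 0  t=0,i=2
  .###. -> .   bit 14 = 0  t=0,i=16
  .##.# -> #   bit 13 = 1  t=1,i=18
  .##.. -> .   bit 12 = 0  t=2,i=2
  .#.## -> .   bit 11 = 0  t=0,i=8
  .#.#. -> .   bit 10 = 0  t=3,i=15
  .#..# -> #   bit 9 = 1  t=1,i=2
  .#... -> .   bit 8 = 0  t=1,i=8
  ..### -> #   bit 7 = 1  t=0,i=1
  ..##. -> #   bit 6 = 1  t=2,i=10
  ..#.# -> #   bit 5 = 1  t=2,i=18
  ..#.. -> .   bit 4 = 0  t=1,i=4
  ...## -> #   bit 3 = 1  t=1,i=10
  ...#. -> #   bit 2 = 1  t=2,i=14
  ....# -> .   bit 1 = 0  t=2,i=8
  ..... -> #   bit 0 = 1  t=4,i=10
  bits 01011010001100010010001011101101 = 1513169645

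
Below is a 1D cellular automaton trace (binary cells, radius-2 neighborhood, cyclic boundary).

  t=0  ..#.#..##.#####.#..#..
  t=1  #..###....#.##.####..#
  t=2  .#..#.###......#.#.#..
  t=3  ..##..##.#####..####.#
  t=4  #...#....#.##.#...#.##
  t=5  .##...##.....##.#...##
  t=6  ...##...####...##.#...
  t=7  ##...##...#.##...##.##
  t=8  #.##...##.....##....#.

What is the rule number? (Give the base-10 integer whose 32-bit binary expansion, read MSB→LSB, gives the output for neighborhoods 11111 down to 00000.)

  [31] ##### => #  t=0,i=12
  [30] ####. => #  t=0,i=13
  [29] ###.# => .  t=0,i=14
  [28] ###.. => .  t=1,i=5
  [27] ##.## => .  t=0,i=9
  [26] ##.#. => #  t=0,i=15
  [25] ##..# => #  t=1,i=1
  [24] ##... => #  t=1,i=6
  [23] #.### => #  t=0,i=10
  [22] #.##. => .  t=1,i=12
  [21] #.#.# => #  t=2,i=17
  [20] #.#.. => #  t=0,i=4
  [19] #..## => .  t=0,i=6
  [18] #..#. => #  t=0,i=18
  [17] #...# => #  t=2,i=21
  [16] #.... => #  t=0,i=21
  [15] .#### => .  t=0,i=11
  [14] .###. => #  t=1,i=4
  [13] .##.# => .  t=0,i=8
  [12] .##.. => .  t=1,i=0
  [11] .#.## => .  t=1,i=11
  [10] .#.#. => #  t=0,i=3
  [9] .#..# => #  t=0,i=5
  [8] .#... => .  t=0,i=20
  [7] ..### => .  t=1,i=3
  [6] ..##. => .  t=0,i=7
  [5] ..#.# => .  t=0,i=2
  [4] ..#.. => .  t=0,i=19
  [3] ...## => .  t=5,i=5
  [2] ...#. => .  t=0,i=1
  [1] ....# => #  t=0,i=0
  [0] ..... => #  t=2,i=11
  bits 11000111101101110100011000000011 = 3350676995

3350676995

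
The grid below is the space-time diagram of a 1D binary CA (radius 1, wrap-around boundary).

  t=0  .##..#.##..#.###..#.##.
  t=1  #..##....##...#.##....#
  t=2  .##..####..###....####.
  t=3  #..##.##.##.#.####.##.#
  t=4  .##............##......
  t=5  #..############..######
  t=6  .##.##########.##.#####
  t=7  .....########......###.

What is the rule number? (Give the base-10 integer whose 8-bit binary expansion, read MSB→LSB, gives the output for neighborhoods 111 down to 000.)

  nb ###: next=#  (t=0,i=14, bit7=1)
  nb ##.: next=.  (t=0,i=2, bit6=0)
  nb #.#: next=.  (t=0,i=6, bit5=0)
  nb #..: next=#  (t=0,i=3, bit4=1)
  nb .##: next=.  (t=0,i=1, bit3=0)
  nb .#.: next=.  (t=0,i=5, bit2=0)
  nb ..#: next=#  (t=0,i=0, bit1=1)
  nb ...: next=#  (t=1,i=6, bit0=1)
  bits 10010011 = 147

147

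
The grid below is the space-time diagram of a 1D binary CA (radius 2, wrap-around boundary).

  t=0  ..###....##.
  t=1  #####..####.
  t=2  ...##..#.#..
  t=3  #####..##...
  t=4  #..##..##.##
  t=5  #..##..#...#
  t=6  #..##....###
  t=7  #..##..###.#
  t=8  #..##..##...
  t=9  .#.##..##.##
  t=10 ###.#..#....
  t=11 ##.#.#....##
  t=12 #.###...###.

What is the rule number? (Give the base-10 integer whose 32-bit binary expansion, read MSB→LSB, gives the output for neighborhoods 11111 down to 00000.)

  ##### -> .   bit 31 = 0  t=1,i=2
  ####. -> #   bit 30 = 1  t=1,i=3
  ###.# -> .   bit 29 = 0  t=1,i=10
  ###.. -> #   bit 28 = 1  t=0,i=4
  ##.## -> .   bit 27 = 0  t=1,i=11
  ##.#. -> #   bit 26 = 1  t=9,i=0
  ##..# -> .   bit 25 = 0  t=1,i=5
  ##... -> .   bit 24 = 0  t=0,i=5
  #.### -> .   bit 23 = 0  t=1,i=0
  #.##. -> .   bit 22 = 0  t=7,i=11
  #.#.# -> #   bit 21 = 1  t=9,i=1
  #.#.. -> .   bit 20 = 0  t=2,i=9
  #..## -> .   bit 19 = 0  t=1,i=6
  #..#. -> .   bit 18 = 0  t=2,i=6
  #...# -> #   bit 17 = 1  t=0,i=0
  #.... -> .   bit 16 = 0  t=0,i=6
  .#### -> .   bit 15 = 0  t=1,i=1
  .###. -> #   bit 14 = 1  t=0,i=3
  .##.# -> .   bit 13 = 0  t=4,i=8
  .##.. -> #   bit 12 = 1  t=0,i=10
  .#.## -> #   bit 11 = 1  t=9,i=2
  .#.#. -> #   bit 10 = 1  t=2,i=8
  .#..# -> #   bit 9 = 1  t=8,i=1
  .#... -> .   bit 8 = 0  t=2,i=10
  ..### -> #   bit 7 = 1  t=0,i=2
  ..##. -> #   bit 6 = 1  t=0,i=9
  ..#.# -> #   bit 5 = 1  t=2,i=7
  ..#.. -> .   bit 4 = 0  t=5,i=7
  ...## -> #   bit 3 = 1  t=0,i=1
  ...#. -> #   bit 2 = 1  t=8,i=11
  ....# -> #   bit 1 = 1  t=0,i=7
  ..... -> #   bit 0 = 1  t=2,i=0
  bits 01010100001000100101111011101111 = 1411538671

1411538671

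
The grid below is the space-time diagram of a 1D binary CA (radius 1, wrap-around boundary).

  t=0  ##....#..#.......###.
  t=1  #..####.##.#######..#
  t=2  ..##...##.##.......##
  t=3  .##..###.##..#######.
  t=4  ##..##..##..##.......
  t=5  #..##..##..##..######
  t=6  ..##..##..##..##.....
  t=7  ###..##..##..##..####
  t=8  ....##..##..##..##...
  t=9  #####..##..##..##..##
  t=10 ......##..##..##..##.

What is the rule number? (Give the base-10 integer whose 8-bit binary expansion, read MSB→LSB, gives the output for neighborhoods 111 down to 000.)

47

  nb ###: next=.  (t=0,i=18, bit7=0)
  nb ##.: next=.  (t=0,i=1, bit6=0)
  nb #.#: next=#  (t=0,i=20, bit5=1)
  nb #..: next=.  (t=0,i=2, bit4=0)
  nb .##: next=#  (t=0,i=0, bit3=1)
  nb .#.: next=#  (t=0,i=6, bit2=1)
  nb ..#: next=#  (t=0,i=5, bit1=1)
  nb ...: next=#  (t=0,i=3, bit0=1)
  bits 00101111 = 47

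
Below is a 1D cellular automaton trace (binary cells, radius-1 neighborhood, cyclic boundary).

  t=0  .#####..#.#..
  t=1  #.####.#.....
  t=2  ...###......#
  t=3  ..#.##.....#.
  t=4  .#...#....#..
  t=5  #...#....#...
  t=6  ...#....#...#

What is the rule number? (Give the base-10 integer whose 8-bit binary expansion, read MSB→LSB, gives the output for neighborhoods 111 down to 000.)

194

  [7] ### => #  t=0,i=2
  [6] ##. => #  t=0,i=5
  [5] #.# => .  t=0,i=9
  [4] #.. => .  t=0,i=6
  [3] .## => .  t=0,i=1
  [2] .#. => .  t=0,i=8
  [1] ..# => #  t=0,i=0
  [0] ... => .  t=0,i=12
  bits 11000010 = 194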